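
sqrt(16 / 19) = 4*sqrt(19) / 19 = 0.92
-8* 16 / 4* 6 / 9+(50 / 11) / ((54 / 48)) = -17.29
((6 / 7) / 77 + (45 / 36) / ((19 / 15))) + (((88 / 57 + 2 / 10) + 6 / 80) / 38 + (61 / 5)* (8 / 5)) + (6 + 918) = 220551211561 / 233494800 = 944.57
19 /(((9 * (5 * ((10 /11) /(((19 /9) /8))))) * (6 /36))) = 3971 /5400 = 0.74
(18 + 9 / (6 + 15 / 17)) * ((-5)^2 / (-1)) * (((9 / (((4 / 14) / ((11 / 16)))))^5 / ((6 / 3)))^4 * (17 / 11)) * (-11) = 69618929936865023180300006150157512117872512244762598029356675 / 263671324847471715511314266718208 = 264036788896699713678060700000.00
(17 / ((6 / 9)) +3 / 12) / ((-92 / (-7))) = 721 / 368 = 1.96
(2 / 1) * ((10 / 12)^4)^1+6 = 4513 / 648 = 6.96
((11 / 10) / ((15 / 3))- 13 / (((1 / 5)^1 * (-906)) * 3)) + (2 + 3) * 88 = 14957287 / 33975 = 440.24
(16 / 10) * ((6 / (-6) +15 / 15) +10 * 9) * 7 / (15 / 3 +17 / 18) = 169.57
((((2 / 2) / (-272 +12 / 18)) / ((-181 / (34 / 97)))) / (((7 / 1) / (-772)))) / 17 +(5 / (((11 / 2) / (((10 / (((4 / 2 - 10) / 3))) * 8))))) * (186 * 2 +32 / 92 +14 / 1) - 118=-12257847748270 / 1150457539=-10654.76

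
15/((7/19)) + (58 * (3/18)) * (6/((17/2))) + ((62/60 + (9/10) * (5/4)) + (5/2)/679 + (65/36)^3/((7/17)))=172322082973/2692751040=63.99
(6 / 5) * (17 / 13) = 102 / 65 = 1.57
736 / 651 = 1.13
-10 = -10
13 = 13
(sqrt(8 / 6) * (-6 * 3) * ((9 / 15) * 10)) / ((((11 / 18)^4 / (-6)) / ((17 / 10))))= 9120.37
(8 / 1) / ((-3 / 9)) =-24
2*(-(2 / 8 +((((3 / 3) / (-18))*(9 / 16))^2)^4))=-274877906945 / 549755813888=-0.50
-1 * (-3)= 3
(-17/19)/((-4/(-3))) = -51/76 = -0.67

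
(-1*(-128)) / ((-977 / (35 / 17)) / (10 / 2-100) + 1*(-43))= -3.37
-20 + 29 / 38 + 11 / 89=-64641 / 3382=-19.11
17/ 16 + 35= 577/ 16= 36.06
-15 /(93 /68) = -340 /31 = -10.97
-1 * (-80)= 80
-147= -147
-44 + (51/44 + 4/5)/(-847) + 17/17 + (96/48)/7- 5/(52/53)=-28955642/605605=-47.81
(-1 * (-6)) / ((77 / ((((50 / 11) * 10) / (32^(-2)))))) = 3072000 / 847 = 3626.92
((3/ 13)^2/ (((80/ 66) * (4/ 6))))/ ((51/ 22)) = 3267/ 114920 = 0.03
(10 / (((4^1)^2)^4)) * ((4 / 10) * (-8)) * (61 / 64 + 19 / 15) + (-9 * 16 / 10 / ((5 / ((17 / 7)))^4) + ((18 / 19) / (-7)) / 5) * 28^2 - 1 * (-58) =-676766830331593 / 1144012800000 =-591.57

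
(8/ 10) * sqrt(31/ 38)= 2 * sqrt(1178)/ 95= 0.72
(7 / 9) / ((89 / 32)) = 224 / 801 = 0.28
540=540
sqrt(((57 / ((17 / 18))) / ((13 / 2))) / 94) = 3 *sqrt(1184118) / 10387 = 0.31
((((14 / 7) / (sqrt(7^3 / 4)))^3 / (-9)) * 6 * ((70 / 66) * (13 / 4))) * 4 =-8320 * sqrt(7) / 237699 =-0.09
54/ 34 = 27/ 17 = 1.59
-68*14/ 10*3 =-1428/ 5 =-285.60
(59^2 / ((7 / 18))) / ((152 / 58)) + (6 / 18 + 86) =2794517 / 798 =3501.90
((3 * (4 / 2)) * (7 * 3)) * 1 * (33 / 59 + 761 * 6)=33947802 / 59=575386.47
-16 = -16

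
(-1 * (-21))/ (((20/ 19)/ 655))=52269/ 4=13067.25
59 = 59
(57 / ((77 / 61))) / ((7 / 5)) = 17385 / 539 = 32.25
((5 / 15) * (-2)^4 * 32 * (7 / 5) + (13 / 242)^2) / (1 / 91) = 19100527901 / 878460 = 21743.20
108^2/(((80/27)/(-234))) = -4605822/5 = -921164.40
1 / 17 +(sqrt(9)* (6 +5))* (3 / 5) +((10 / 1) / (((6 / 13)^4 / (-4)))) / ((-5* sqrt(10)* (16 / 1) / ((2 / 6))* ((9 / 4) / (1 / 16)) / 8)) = 28561* sqrt(10) / 349920 +1688 / 85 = 20.12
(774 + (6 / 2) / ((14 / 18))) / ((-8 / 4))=-5445 / 14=-388.93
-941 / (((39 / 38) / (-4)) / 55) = 7866760 / 39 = 201711.79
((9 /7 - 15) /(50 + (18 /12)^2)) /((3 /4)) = -0.35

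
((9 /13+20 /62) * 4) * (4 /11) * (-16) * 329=-34447616 /4433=-7770.72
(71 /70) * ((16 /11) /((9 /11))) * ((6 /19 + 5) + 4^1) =33512 /1995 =16.80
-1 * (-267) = 267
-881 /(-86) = 881 /86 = 10.24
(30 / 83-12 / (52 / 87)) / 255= -7091 / 91715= -0.08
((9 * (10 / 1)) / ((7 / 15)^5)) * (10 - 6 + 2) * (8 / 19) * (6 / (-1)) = -61637.85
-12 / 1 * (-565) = 6780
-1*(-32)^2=-1024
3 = 3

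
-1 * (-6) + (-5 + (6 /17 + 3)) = 4.35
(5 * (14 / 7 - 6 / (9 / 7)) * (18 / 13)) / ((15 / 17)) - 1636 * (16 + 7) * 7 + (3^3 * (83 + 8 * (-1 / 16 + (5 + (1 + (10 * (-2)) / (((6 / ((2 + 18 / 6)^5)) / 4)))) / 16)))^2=16318341169277 / 52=313814253255.33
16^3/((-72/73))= -37376/9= -4152.89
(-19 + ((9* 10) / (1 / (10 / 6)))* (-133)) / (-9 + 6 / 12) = 39938 / 17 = 2349.29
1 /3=0.33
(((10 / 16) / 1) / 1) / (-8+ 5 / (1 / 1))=-5 / 24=-0.21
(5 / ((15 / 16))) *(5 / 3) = 80 / 9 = 8.89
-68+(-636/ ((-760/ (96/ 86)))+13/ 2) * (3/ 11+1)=-2630421/ 44935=-58.54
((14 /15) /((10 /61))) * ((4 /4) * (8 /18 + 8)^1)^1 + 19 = 45277 /675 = 67.08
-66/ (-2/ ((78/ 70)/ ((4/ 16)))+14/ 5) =-25740/ 917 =-28.07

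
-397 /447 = -0.89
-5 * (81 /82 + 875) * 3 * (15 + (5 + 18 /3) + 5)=-33401415 /82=-407334.33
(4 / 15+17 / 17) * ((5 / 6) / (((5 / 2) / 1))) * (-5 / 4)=-19 / 36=-0.53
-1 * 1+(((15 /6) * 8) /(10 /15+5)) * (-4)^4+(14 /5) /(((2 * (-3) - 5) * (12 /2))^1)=2531476 /2805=902.49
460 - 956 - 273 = -769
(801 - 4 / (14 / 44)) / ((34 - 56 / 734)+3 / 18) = 12152838 / 525469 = 23.13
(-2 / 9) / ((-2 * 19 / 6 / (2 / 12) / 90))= 10 / 19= 0.53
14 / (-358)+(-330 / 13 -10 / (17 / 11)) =-31.89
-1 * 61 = -61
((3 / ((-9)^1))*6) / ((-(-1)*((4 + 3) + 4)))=-2 / 11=-0.18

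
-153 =-153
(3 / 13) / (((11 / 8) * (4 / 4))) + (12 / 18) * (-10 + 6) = -1072 / 429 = -2.50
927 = 927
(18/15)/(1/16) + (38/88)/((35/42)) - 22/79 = 19.44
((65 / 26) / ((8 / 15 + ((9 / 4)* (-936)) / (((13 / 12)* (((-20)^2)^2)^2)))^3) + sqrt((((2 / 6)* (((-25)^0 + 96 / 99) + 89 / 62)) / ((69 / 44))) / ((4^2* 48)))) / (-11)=-2211840000000000000000000000000 / 1476394377360268992267098374621 - sqrt(9934942) / 1129392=-1.50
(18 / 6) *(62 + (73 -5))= 390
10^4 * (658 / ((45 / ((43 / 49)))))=8084000 / 63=128317.46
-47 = -47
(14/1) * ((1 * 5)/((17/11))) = 770/17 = 45.29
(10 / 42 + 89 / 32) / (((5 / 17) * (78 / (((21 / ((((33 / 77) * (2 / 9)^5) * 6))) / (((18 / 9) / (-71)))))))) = -37491786927 / 532480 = -70409.76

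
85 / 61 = 1.39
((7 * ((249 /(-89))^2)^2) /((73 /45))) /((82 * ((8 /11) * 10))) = 2663977932693 /6009200874016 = 0.44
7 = 7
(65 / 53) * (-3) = -3.68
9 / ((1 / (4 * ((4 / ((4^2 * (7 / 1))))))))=1.29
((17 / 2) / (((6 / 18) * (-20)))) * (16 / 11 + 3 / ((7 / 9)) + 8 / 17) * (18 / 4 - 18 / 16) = -613089 / 24640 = -24.88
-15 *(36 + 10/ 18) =-1645/ 3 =-548.33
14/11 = 1.27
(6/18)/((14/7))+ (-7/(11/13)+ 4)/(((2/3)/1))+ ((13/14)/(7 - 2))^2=-1003823/161700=-6.21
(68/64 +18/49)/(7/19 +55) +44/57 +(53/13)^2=138394226899/7944990144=17.42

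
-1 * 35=-35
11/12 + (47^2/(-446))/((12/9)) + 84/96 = -2573/1338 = -1.92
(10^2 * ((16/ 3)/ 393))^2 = 2560000/ 1390041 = 1.84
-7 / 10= -0.70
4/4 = 1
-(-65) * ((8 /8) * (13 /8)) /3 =35.21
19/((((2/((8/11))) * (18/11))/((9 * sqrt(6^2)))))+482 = 710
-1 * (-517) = 517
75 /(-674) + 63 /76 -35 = -878039 /25612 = -34.28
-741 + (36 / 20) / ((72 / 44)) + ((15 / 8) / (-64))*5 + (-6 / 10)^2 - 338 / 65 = -9534547 / 12800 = -744.89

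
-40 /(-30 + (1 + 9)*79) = -1 /19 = -0.05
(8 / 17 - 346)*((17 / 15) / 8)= -979 / 20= -48.95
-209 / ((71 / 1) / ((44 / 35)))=-9196 / 2485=-3.70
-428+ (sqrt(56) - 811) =-1239+ 2 * sqrt(14) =-1231.52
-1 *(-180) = 180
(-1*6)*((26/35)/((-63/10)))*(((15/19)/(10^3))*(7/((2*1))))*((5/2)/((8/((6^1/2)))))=0.00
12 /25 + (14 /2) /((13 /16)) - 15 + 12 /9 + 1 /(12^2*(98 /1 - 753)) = -28025681 /6130800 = -4.57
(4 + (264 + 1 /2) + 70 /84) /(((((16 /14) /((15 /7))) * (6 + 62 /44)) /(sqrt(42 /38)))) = 11110 * sqrt(399) /3097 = 71.66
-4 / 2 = -2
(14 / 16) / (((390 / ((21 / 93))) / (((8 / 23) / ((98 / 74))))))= 37 / 278070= 0.00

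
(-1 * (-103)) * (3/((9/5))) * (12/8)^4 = 13905/16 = 869.06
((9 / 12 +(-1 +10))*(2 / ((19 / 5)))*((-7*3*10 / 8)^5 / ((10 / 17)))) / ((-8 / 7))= 59232227315625 / 622592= 95138111.82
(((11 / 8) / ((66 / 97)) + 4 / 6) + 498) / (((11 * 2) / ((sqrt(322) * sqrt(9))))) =24033 * sqrt(322) / 352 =1225.16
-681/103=-6.61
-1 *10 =-10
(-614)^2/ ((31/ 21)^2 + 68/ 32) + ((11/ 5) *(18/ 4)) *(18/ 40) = 53204381487/ 607400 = 87593.65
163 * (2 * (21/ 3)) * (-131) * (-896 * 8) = 2142816256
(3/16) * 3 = 9/16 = 0.56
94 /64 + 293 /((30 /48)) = 75243 /160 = 470.27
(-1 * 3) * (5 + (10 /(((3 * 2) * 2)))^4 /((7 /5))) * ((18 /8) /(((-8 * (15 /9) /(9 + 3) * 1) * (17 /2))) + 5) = -15699443 /205632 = -76.35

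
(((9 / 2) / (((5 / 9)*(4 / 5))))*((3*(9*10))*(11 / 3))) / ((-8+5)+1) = -40095 / 8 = -5011.88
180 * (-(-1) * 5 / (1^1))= 900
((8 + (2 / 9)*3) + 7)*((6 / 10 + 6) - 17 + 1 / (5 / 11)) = -1927 / 15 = -128.47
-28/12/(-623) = 1/267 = 0.00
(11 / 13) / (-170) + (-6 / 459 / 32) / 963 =-762761 / 153232560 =-0.00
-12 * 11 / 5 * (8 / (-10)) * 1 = 528 / 25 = 21.12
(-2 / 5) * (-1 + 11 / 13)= 4 / 65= 0.06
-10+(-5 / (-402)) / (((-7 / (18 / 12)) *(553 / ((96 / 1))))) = -2593690 / 259357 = -10.00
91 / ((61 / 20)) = 1820 / 61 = 29.84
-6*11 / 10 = -33 / 5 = -6.60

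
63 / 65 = 0.97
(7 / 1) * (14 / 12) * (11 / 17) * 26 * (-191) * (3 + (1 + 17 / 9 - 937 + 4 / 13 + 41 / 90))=24414097.42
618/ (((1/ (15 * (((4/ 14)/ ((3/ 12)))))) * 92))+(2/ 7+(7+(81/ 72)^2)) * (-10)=152715/ 5152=29.64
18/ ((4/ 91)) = 819/ 2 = 409.50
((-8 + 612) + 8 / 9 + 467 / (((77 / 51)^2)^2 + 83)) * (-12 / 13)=-3276676897259 / 5817481059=-563.25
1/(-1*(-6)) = 1/6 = 0.17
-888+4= -884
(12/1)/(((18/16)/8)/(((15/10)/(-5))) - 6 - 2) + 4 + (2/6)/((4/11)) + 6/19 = 235751/61788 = 3.82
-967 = -967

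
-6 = -6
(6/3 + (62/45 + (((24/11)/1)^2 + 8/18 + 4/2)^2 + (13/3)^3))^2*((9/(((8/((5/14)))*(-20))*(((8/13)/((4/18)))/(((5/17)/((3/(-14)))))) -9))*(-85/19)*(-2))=1680.50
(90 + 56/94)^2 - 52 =18015696/2209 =8155.59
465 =465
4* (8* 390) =12480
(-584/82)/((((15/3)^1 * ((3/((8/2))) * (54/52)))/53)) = -96.93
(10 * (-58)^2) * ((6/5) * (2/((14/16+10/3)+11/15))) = 9688320/593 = 16337.81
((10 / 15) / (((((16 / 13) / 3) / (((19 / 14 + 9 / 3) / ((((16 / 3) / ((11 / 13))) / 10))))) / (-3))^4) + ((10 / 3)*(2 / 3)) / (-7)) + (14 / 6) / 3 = 201997714335128698531 / 46404974149632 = 4352932.37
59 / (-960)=-59 / 960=-0.06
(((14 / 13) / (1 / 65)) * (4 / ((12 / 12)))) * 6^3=60480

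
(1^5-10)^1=-9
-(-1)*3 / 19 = 3 / 19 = 0.16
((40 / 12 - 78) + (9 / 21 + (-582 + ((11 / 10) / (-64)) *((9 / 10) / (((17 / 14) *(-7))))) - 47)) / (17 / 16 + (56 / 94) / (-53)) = -2001212408411 / 2991588600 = -668.95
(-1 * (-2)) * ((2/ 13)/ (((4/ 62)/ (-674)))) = -41788/ 13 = -3214.46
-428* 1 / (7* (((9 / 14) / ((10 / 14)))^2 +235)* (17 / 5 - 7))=107000 / 1485603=0.07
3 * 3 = 9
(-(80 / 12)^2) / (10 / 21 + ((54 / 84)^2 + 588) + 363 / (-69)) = -0.08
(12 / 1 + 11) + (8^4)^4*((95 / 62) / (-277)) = -13370061393558659 / 8587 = -1557011924252.78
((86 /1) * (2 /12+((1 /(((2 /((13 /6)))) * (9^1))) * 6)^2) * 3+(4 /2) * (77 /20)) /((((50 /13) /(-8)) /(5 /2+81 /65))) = -24361688 /16875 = -1443.66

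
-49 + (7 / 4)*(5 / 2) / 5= -385 / 8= -48.12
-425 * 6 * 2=-5100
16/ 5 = 3.20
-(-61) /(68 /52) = 793 /17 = 46.65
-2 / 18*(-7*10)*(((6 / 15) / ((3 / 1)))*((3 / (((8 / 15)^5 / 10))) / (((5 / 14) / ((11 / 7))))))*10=32484375 / 1024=31723.02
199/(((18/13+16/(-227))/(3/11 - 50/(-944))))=993038059/20134576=49.32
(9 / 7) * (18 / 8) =81 / 28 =2.89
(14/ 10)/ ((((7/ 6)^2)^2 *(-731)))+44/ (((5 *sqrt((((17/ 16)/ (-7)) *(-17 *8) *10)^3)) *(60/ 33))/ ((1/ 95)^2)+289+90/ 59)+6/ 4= 261463700817550000 *sqrt(35)/ 8554644877572312873746857+32151802971797782879599965757731/ 21449317740883387237731706961810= 1.50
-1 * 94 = -94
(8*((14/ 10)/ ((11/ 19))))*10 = 2128/ 11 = 193.45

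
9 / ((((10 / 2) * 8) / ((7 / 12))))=21 / 160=0.13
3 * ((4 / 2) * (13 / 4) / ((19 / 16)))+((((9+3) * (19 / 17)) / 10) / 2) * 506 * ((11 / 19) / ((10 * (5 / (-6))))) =-288786 / 40375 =-7.15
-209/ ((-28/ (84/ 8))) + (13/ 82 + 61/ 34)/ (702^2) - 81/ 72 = 13267085167/ 171742194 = 77.25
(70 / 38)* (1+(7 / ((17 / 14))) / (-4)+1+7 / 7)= 1855 / 646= 2.87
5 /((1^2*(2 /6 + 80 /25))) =75 /53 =1.42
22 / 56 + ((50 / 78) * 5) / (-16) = 0.19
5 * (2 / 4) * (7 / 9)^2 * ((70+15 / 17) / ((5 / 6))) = 59045 / 459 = 128.64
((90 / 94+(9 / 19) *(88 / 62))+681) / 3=6299080 / 27683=227.54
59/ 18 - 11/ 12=85/ 36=2.36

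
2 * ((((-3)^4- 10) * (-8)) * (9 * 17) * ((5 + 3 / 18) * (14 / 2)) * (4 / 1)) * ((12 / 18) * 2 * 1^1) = -33525632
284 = 284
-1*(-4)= 4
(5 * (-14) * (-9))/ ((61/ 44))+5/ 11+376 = 557521/ 671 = 830.88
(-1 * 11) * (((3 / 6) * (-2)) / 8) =11 / 8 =1.38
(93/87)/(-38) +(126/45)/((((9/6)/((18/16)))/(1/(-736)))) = -125651/4055360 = -0.03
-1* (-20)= 20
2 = 2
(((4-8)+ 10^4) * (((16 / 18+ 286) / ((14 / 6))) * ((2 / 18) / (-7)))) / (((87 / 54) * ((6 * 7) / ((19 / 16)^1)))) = -416993 / 1218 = -342.36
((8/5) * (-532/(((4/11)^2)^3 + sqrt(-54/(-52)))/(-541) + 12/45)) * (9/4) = 1091193655457584104/1146069682761084775 + 90160770406440888 * sqrt(78)/229213936552216955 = 4.43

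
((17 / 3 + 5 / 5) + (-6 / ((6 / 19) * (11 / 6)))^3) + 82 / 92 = -203064839 / 183678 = -1105.55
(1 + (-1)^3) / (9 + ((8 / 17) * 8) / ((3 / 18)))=0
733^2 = 537289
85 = 85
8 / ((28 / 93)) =186 / 7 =26.57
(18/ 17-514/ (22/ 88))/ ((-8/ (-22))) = -192137/ 34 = -5651.09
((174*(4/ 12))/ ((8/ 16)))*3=348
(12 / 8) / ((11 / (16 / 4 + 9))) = 39 / 22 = 1.77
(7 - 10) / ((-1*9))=1 / 3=0.33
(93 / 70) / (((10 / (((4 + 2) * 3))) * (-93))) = -9 / 350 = -0.03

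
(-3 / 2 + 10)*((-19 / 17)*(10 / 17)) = -95 / 17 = -5.59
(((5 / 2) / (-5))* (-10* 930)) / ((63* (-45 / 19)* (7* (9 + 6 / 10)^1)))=-14725 / 31752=-0.46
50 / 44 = 25 / 22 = 1.14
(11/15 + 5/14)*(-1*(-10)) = 229/21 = 10.90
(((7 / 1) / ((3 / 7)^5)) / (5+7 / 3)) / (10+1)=117649 / 19602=6.00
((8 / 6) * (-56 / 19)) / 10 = -112 / 285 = -0.39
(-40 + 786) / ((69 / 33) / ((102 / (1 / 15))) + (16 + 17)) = 12555180 / 555413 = 22.61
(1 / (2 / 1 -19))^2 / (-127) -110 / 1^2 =-4037331 / 36703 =-110.00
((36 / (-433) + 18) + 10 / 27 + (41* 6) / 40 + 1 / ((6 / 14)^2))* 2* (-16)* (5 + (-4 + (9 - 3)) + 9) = -894327424 / 58455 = -15299.42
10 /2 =5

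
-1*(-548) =548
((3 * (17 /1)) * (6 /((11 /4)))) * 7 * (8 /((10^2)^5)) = 1071 /1718750000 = 0.00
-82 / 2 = -41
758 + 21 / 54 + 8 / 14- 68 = 87061 / 126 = 690.96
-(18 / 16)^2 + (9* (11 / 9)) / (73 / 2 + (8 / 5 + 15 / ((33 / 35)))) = -403781 / 380224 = -1.06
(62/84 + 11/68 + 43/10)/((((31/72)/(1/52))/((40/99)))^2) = 11880640/7015581573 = 0.00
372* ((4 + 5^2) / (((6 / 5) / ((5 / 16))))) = 22475 / 8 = 2809.38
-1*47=-47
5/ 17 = 0.29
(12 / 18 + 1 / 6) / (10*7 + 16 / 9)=15 / 1292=0.01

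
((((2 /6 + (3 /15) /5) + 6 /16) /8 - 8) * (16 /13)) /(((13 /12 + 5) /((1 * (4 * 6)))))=-910824 /23725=-38.39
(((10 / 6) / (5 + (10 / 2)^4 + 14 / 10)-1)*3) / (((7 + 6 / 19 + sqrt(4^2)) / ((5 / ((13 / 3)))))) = -538422 / 1764763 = -0.31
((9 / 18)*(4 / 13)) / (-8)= -1 / 52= -0.02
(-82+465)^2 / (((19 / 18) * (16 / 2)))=1320201 / 76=17371.07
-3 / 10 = -0.30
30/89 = 0.34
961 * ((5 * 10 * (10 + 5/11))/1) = 5525750/11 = 502340.91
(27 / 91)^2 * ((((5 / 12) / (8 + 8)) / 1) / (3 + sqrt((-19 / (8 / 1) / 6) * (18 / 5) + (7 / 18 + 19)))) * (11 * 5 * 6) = -27064125 / 106891148 + 601425 * sqrt(64670) / 427564592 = 0.10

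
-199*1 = -199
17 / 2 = 8.50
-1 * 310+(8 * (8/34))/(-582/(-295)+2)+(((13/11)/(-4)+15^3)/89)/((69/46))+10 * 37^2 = 392230788107/29258394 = 13405.75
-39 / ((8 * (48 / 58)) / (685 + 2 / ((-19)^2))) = -4035.11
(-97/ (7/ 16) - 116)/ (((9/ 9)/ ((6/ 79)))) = -14184/ 553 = -25.65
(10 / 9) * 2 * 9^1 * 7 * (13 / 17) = 1820 / 17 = 107.06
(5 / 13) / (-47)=-5 / 611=-0.01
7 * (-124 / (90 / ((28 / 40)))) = -1519 / 225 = -6.75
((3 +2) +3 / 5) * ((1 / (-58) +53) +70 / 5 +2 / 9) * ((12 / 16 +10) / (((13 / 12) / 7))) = 147831334 / 5655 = 26141.70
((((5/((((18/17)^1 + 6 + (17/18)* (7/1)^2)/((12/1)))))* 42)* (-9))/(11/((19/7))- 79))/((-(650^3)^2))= -86751/1153169921434375000000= -0.00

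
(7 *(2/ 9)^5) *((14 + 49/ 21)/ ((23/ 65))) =0.18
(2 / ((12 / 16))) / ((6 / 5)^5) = 1.07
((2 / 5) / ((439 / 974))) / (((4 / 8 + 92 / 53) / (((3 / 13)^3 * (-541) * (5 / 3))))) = -335130024 / 76194157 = -4.40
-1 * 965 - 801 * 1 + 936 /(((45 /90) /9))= 15082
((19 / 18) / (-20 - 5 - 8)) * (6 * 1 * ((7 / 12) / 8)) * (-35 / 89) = 4655 / 845856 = 0.01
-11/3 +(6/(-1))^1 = -29/3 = -9.67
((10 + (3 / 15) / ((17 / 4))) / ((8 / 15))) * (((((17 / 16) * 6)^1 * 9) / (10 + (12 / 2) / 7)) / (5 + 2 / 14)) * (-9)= -1694763 / 9728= -174.21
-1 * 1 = -1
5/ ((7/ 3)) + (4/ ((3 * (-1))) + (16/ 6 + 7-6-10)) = -116/ 21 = -5.52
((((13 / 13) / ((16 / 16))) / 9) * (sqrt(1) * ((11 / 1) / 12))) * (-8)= -22 / 27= -0.81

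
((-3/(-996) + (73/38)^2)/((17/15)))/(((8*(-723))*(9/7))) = -1291115/2946201864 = -0.00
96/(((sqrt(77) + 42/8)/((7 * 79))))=-637056/113 + 121344 * sqrt(77)/113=3785.25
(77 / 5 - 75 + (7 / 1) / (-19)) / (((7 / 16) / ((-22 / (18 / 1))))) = 111408 / 665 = 167.53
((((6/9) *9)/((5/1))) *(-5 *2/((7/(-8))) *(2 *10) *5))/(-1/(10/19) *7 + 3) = -96000/721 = -133.15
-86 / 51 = -1.69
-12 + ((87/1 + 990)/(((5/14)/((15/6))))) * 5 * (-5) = -188487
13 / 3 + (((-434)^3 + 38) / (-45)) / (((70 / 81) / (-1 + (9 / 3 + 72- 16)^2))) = 768089794991 / 105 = 7315140904.68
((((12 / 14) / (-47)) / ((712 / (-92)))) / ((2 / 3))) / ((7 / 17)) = 0.01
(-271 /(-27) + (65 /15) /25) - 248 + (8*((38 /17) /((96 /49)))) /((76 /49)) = -231.90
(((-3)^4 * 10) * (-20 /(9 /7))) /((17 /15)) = -189000 /17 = -11117.65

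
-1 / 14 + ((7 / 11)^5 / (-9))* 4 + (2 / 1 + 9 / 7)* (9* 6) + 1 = 3618357931 / 20292426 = 178.31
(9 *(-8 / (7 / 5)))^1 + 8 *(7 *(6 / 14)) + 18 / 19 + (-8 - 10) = -5916 / 133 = -44.48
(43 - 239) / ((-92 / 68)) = 3332 / 23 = 144.87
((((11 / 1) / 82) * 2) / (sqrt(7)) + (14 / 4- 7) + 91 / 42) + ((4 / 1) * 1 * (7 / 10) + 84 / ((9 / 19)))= 11 * sqrt(7) / 287 + 894 / 5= 178.90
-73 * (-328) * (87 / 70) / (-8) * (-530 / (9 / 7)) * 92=423222172 / 3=141074057.33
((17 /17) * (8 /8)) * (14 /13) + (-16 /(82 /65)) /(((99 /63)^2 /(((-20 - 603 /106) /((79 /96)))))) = 43585196858 /270032191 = 161.41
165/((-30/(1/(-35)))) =11/70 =0.16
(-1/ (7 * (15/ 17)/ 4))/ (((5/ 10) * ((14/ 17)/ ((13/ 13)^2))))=-1156/ 735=-1.57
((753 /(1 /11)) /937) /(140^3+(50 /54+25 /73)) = 16325793 /5067695630500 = 0.00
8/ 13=0.62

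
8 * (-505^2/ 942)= -1020100/ 471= -2165.82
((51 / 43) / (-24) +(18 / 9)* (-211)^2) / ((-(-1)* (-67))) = -30630431 / 23048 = -1328.98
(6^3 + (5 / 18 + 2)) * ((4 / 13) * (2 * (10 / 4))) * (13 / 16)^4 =146.35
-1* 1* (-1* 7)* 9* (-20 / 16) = -315 / 4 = -78.75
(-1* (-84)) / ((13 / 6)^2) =3024 / 169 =17.89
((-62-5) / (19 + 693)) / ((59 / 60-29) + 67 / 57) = 19095 / 5446622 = 0.00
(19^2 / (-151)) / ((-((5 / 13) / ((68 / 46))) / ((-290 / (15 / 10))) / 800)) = -14807353600 / 10419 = -1421187.60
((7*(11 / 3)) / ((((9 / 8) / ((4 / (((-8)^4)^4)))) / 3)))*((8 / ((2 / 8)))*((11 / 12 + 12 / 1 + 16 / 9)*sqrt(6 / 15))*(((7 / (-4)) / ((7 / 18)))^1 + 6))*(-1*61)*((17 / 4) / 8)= -42240121*sqrt(10) / 9499780463984640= -0.00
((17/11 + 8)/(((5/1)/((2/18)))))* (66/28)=0.50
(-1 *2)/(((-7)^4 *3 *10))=-1/36015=-0.00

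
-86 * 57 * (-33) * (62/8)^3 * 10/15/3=267731717/16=16733232.31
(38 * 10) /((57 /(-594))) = -3960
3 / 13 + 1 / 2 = 0.73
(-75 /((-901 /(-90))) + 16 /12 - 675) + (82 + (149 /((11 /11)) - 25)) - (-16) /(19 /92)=-20423891 /51357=-397.68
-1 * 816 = -816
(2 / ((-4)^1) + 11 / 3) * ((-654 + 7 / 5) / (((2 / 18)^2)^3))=-10982582559 / 10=-1098258255.90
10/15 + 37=113/3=37.67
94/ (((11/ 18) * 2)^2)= 7614/ 121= 62.93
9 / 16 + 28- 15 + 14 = 441 / 16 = 27.56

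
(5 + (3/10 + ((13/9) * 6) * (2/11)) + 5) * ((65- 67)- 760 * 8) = -11917679/165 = -72228.36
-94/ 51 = -1.84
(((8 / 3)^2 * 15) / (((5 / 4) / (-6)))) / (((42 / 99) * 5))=-8448 / 35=-241.37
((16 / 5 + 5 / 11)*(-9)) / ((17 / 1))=-1809 / 935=-1.93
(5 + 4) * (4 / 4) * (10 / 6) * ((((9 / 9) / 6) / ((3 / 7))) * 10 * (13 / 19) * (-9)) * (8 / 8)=-6825 / 19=-359.21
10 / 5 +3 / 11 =25 / 11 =2.27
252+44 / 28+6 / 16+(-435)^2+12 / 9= 31832687 / 168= 189480.28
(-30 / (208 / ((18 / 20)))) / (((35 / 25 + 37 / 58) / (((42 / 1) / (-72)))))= 3045 / 81952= 0.04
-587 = -587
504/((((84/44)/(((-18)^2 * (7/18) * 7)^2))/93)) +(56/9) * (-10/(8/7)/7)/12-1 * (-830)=1031377907377/54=19099590877.35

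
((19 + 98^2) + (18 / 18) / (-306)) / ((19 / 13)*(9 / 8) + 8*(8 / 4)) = 153121124 / 280755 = 545.39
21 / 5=4.20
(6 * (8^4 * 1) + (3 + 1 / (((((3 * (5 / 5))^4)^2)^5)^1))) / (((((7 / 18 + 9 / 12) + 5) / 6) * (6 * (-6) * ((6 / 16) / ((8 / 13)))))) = -38249377192724512383971840 / 34928972863870556445273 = -1095.06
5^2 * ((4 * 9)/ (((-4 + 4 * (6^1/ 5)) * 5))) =225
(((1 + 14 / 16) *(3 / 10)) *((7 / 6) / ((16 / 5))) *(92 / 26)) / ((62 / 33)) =79695 / 206336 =0.39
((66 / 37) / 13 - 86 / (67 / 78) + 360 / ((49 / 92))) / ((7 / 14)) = 1818948132 / 1579123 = 1151.87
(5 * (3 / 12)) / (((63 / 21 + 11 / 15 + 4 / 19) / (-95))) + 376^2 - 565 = 632950881 / 4496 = 140780.89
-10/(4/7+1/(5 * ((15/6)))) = -875/57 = -15.35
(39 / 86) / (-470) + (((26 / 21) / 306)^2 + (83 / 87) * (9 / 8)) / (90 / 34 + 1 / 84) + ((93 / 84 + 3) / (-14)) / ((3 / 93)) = -15661054619672381 / 1801839796971480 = -8.69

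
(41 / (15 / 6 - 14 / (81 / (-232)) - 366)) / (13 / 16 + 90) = -106272 / 76124123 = -0.00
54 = 54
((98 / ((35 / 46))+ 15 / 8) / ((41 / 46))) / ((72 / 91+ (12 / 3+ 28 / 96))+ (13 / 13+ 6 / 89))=5842019274 / 245071145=23.84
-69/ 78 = -0.88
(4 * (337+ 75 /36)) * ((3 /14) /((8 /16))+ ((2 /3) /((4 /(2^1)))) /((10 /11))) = 679523 /630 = 1078.61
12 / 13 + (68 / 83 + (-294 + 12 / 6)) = -313188 / 1079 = -290.26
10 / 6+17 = 56 / 3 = 18.67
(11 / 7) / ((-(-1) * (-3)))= -11 / 21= -0.52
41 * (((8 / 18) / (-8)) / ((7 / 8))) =-164 / 63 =-2.60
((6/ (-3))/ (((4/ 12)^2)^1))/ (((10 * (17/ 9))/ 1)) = -81/ 85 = -0.95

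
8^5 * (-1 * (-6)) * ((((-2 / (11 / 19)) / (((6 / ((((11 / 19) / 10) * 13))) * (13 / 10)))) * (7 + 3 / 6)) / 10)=-49152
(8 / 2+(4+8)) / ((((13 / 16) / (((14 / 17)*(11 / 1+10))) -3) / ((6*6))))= -2709504 / 13891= -195.05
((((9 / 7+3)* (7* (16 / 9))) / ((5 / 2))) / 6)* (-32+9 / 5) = -4832 / 45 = -107.38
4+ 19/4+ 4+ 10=91/4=22.75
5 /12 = 0.42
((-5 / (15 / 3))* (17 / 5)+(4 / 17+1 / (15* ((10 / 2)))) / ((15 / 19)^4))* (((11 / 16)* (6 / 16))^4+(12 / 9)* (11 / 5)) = -1053649533118810111 / 129950023680000000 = -8.11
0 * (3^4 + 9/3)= 0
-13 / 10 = -1.30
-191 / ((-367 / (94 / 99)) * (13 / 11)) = 0.42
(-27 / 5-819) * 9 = -37098 / 5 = -7419.60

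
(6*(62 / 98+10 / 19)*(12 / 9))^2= 74511424 / 866761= 85.97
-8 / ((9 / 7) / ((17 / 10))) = -476 / 45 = -10.58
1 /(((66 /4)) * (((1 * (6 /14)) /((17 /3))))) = 238 /297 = 0.80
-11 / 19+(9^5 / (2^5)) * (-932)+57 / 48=-522819661 / 304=-1719801.52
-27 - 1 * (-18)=-9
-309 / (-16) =309 / 16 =19.31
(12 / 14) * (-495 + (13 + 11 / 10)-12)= -14787 / 35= -422.49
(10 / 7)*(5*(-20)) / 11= -1000 / 77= -12.99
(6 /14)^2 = 9 /49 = 0.18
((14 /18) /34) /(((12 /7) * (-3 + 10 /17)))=-0.01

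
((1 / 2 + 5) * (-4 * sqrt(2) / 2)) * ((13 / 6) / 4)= -143 * sqrt(2) / 24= -8.43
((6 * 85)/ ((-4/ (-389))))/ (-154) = -99195/ 308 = -322.06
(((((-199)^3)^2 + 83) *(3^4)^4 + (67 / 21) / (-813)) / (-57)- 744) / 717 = -45642389656954822702753289 / 697756437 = -65413068567585027.82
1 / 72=0.01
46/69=2/3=0.67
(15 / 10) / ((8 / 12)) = 9 / 4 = 2.25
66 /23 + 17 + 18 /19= 9097 /437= 20.82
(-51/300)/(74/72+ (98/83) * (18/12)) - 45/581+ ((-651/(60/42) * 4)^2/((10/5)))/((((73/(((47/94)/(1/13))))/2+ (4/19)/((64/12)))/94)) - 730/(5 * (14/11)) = 3748342521582986993/135733455305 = 27615465.27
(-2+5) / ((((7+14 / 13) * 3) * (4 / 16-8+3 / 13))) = -676 / 41055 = -0.02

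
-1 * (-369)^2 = -136161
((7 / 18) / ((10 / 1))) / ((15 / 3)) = 7 / 900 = 0.01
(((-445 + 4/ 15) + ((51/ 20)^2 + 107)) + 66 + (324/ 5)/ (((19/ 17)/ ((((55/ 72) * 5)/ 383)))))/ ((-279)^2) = -2311052729/ 679738748400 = -0.00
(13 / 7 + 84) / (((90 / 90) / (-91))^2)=710983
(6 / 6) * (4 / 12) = 1 / 3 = 0.33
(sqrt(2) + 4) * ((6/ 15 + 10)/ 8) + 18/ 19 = 13 * sqrt(2)/ 10 + 584/ 95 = 7.99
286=286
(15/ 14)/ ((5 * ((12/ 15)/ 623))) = 1335/ 8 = 166.88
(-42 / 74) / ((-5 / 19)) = 399 / 185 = 2.16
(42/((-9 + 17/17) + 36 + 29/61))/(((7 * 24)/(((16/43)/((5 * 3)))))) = 244/1120365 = 0.00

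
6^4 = 1296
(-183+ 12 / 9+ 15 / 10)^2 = 1168561 / 36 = 32460.03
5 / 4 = 1.25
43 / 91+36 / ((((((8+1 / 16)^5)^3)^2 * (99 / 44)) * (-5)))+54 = 51508657673088646812035181012193116379615323928751526823205321138129 / 945589640559020952167682362777020573547410266494382037758843808455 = 54.47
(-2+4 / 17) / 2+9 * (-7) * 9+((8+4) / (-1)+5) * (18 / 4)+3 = -20277 / 34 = -596.38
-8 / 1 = -8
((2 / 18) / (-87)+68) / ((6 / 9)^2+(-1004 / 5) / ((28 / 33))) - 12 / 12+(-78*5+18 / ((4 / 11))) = -119596361 / 349914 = -341.79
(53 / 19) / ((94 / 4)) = 106 / 893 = 0.12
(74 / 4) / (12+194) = 37 / 412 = 0.09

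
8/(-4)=-2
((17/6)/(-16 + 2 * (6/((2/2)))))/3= -17/72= -0.24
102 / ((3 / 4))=136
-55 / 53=-1.04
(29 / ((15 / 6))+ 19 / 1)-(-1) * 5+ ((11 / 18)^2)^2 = 35.74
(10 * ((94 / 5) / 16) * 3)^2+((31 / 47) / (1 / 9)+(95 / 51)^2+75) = 2595486671 / 1955952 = 1326.97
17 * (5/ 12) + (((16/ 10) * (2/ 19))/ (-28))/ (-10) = 282649/ 39900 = 7.08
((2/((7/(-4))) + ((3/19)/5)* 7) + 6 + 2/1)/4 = 4707/2660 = 1.77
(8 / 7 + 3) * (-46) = -190.57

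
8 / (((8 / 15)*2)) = 7.50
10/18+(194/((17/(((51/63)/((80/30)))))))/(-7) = 107/1764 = 0.06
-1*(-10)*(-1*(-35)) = 350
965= 965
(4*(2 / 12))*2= 4 / 3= 1.33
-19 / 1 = -19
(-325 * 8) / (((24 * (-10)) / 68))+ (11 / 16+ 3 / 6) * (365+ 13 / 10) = 562391 / 480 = 1171.65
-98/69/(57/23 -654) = 0.00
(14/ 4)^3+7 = 399/ 8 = 49.88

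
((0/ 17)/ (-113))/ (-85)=0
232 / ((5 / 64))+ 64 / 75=222784 / 75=2970.45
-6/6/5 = -1/5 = -0.20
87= 87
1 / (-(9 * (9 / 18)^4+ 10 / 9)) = -144 / 241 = -0.60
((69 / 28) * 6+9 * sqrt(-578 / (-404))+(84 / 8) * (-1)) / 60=1 / 14+51 * sqrt(202) / 4040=0.25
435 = 435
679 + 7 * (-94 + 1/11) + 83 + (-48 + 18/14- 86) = -2162/77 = -28.08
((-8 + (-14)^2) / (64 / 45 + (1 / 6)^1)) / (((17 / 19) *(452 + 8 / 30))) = 0.29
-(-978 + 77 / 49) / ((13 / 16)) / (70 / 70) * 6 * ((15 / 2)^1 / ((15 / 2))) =656160 / 91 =7210.55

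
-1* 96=-96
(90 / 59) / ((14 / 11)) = 495 / 413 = 1.20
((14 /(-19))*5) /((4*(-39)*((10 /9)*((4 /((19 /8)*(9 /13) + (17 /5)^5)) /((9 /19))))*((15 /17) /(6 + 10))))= 158721667713 /7626125000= 20.81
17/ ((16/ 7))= 119/ 16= 7.44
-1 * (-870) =870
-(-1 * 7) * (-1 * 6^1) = -42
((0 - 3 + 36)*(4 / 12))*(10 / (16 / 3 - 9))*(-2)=60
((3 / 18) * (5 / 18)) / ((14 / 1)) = 5 / 1512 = 0.00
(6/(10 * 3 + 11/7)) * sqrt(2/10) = 42 * sqrt(5)/1105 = 0.08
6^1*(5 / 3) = 10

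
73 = 73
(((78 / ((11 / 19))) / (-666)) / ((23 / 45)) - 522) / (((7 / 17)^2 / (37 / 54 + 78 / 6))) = -348131194979 / 8256402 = -42165.00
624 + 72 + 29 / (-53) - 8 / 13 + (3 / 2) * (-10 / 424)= 694.80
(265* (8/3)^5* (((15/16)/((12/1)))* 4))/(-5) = -542720/243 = -2233.42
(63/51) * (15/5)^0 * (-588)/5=-145.27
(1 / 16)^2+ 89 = 22785 / 256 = 89.00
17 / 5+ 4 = 37 / 5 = 7.40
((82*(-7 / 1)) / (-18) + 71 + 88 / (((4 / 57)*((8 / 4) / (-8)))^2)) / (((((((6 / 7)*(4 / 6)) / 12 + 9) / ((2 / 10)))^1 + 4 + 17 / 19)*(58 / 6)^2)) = 1027079466 / 16822523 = 61.05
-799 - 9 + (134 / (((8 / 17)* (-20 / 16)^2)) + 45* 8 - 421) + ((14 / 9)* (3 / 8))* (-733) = -334303 / 300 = -1114.34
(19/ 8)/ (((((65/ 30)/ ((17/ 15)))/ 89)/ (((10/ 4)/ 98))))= 28747/ 10192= 2.82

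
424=424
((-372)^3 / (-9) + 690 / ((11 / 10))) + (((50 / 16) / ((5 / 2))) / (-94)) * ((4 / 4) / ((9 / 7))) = 5720499.26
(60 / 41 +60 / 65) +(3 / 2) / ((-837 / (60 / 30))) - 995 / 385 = -2307358 / 11450439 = -0.20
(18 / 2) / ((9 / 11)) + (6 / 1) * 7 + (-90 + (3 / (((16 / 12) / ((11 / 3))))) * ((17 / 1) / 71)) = -9947 / 284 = -35.02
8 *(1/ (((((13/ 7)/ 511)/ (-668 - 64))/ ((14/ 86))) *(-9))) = 48876128/ 1677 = 29144.98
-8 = -8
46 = 46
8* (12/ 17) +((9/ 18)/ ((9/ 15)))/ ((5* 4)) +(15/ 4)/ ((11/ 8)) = 37771/ 4488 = 8.42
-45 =-45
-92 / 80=-23 / 20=-1.15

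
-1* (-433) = 433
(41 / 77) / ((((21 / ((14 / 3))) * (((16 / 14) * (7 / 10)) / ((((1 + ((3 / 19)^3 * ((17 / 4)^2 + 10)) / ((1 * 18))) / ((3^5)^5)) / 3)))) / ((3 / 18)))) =45271175 / 4639571634255539490432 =0.00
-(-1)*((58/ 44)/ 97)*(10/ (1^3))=145/ 1067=0.14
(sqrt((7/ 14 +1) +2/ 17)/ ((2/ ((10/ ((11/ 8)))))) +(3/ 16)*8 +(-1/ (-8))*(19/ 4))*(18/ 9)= 67/ 16 +40*sqrt(1870)/ 187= 13.44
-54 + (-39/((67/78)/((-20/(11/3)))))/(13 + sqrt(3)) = -2116854/61171 - 91260*sqrt(3)/61171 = -37.19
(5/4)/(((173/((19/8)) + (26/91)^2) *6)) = 4655/1629408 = 0.00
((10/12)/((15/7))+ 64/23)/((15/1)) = 1313/6210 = 0.21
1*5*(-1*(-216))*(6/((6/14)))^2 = 211680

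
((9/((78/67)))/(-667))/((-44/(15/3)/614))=308535/381524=0.81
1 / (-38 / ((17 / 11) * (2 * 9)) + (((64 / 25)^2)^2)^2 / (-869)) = -20287628173828125 / 70778836719933493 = -0.29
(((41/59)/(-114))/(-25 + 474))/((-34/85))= 205/6039948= 0.00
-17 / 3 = -5.67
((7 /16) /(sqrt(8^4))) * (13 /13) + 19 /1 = 19463 /1024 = 19.01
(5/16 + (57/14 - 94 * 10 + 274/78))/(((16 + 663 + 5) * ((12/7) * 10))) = -4071427/51217920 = -0.08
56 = 56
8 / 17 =0.47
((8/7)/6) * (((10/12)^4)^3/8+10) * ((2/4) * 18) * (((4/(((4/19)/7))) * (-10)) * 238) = -5434007.59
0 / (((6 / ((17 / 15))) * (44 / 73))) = 0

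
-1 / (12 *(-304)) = 1 / 3648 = 0.00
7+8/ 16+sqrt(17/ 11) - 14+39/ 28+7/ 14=-129/ 28+sqrt(187)/ 11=-3.36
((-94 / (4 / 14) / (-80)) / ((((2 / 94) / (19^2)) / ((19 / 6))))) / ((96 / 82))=4348489397 / 23040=188736.52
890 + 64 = 954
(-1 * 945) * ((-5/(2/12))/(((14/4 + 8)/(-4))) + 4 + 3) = -378945/23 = -16475.87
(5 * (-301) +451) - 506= -1560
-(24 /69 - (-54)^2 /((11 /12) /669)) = 538421816 /253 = 2128149.47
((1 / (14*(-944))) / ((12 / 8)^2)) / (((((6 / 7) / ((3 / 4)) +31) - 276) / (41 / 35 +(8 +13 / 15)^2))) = 31417 / 2855213550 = 0.00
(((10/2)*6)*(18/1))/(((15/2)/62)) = 4464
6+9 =15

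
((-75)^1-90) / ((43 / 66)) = -10890 / 43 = -253.26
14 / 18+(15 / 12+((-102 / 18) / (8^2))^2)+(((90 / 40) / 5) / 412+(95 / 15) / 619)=24055018849 / 11751690240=2.05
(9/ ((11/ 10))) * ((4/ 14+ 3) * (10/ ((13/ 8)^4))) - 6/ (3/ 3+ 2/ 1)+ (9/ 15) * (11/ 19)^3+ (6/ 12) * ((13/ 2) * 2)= 6511909985277/ 150842922230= 43.17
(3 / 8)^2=9 / 64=0.14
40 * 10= 400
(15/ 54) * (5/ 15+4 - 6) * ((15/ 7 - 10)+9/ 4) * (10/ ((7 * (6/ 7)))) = 19625/ 4536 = 4.33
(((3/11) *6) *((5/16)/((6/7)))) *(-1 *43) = -4515/176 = -25.65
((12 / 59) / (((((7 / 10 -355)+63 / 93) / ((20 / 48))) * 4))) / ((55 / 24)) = -620 / 23715109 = -0.00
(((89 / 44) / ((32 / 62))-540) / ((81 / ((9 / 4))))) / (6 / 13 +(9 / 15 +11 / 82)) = -1005773665 / 80758656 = -12.45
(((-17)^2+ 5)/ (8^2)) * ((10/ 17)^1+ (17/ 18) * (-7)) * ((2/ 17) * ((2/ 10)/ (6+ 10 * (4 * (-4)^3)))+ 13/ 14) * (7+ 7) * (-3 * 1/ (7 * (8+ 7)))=6068075657/ 590484800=10.28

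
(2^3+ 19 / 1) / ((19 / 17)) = 459 / 19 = 24.16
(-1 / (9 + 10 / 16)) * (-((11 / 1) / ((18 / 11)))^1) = 44 / 63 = 0.70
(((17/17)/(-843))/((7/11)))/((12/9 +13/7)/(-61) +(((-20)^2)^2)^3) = -671/1474400255999999981173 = -0.00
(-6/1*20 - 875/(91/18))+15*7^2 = 5745/13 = 441.92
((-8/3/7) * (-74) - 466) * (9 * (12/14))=-165492/49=-3377.39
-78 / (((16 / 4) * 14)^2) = -39 / 1568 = -0.02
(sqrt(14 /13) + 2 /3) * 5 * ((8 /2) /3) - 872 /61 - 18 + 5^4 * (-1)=-358415 /549 + 20 * sqrt(182) /39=-645.93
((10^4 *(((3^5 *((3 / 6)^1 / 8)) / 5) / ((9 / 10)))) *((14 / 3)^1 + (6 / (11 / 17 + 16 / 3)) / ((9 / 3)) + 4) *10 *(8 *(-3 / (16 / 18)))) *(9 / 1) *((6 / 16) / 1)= -16886373750 / 61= -276825799.18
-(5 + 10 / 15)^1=-17 / 3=-5.67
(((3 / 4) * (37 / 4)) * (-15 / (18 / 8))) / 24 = -1.93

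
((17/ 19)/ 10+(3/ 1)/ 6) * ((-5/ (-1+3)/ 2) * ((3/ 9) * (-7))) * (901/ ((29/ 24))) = 706384/ 551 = 1282.00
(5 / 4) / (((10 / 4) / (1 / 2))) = 1 / 4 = 0.25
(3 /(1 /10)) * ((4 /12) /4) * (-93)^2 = 43245 /2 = 21622.50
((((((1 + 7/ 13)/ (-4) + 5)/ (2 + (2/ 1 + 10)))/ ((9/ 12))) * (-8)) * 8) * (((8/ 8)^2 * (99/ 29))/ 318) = -42240/ 139867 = -0.30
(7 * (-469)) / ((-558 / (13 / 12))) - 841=-5588657 / 6696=-834.63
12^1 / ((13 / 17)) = 204 / 13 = 15.69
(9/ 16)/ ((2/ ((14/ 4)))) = 0.98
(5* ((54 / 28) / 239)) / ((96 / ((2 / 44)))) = 45 / 2355584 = 0.00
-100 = -100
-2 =-2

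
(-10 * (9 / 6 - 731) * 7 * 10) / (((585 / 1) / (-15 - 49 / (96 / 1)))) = -76035785 / 5616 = -13539.14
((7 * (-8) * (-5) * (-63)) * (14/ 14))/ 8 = -2205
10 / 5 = 2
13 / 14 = 0.93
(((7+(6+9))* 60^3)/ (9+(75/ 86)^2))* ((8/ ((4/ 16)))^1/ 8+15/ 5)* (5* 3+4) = 519376704000/ 8021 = 64752113.70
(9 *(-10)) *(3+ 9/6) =-405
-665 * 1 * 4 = -2660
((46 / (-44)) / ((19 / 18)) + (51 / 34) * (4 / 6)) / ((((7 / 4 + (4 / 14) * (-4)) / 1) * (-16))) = -7 / 7106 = -0.00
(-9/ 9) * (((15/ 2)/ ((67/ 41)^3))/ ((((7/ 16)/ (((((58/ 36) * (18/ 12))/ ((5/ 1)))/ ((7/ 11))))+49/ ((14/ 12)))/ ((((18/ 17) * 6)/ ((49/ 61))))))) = -1448424438120/ 4536948800111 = -0.32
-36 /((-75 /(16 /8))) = 24 /25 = 0.96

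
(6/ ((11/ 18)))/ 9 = 1.09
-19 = -19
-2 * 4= -8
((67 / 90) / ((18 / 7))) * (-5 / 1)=-469 / 324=-1.45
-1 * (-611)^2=-373321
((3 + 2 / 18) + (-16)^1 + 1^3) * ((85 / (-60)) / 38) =1819 / 4104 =0.44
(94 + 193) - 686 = -399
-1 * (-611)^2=-373321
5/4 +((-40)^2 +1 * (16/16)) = 6409/4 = 1602.25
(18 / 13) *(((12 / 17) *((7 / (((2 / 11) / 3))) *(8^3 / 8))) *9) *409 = 5877349632 / 221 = 26594342.23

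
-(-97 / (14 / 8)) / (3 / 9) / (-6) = -194 / 7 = -27.71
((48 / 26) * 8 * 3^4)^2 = 241864704 / 169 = 1431152.09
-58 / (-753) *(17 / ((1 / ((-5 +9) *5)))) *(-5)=-98600 / 753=-130.94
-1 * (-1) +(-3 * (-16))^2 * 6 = 13825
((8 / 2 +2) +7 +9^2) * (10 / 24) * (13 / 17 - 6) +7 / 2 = -10279 / 51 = -201.55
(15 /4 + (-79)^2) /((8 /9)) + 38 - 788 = 200811 /32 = 6275.34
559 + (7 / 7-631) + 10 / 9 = -629 / 9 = -69.89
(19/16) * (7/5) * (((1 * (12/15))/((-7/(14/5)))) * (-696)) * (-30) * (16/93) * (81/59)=-119968128/45725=-2623.69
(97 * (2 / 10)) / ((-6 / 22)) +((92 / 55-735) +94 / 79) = -10470634 / 13035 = -803.27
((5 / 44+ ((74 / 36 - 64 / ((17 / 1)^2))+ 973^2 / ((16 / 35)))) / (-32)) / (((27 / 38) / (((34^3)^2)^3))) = -897559959583061299736147745037032448 / 2673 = -335787489555952599976112100000000.00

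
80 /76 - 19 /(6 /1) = -2.11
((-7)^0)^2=1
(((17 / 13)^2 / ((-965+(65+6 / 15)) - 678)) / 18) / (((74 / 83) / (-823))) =5806265 / 104450112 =0.06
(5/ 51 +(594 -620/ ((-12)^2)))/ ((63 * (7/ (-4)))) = -360953/ 67473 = -5.35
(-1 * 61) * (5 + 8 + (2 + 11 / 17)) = -16226 / 17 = -954.47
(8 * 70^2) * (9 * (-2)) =-705600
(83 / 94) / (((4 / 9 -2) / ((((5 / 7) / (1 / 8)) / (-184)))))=3735 / 211876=0.02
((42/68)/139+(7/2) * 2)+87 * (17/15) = 2495433/23630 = 105.60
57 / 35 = 1.63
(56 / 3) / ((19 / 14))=784 / 57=13.75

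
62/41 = 1.51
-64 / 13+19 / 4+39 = 2019 / 52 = 38.83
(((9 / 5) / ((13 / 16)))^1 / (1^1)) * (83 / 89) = 11952 / 5785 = 2.07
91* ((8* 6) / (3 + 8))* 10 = 43680 / 11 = 3970.91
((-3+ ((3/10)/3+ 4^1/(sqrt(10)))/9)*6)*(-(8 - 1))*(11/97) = 20713/1455 - 308*sqrt(10)/1455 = 13.57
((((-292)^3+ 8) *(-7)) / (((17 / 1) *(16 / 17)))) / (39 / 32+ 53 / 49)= 17079396880 / 3607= 4735069.83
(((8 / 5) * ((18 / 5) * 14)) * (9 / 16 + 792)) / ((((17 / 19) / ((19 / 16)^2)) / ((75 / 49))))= 154177.55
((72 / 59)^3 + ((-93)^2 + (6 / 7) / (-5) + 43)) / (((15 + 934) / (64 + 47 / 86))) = 1906013038973 / 3223423405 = 591.30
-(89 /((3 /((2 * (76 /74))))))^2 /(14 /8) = -183006784 /86247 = -2121.89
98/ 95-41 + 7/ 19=-198/ 5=-39.60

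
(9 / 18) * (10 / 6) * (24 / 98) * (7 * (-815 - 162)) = -9770 / 7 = -1395.71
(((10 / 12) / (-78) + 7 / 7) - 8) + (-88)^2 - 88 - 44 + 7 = 3562411 / 468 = 7611.99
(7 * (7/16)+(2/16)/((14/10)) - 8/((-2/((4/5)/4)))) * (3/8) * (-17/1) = -112863/4480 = -25.19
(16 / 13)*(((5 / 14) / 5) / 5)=8 / 455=0.02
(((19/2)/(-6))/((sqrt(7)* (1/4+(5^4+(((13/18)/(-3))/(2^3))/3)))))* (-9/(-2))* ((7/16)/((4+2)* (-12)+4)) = 4617* sqrt(7)/440809184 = 0.00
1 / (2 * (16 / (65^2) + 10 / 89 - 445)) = -376025 / 334574902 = -0.00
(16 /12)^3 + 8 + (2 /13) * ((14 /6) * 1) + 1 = 4117 /351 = 11.73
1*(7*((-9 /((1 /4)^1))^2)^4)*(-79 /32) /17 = -48752305588224 /17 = -2867782681660.24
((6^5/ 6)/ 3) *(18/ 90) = 432/ 5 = 86.40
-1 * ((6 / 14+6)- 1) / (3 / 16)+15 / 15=-587 / 21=-27.95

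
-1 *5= -5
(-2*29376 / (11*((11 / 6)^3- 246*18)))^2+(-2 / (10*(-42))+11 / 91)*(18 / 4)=58098400509498483 / 28699337296855940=2.02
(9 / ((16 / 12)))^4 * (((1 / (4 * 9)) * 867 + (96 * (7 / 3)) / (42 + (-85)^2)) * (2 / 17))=372513746097 / 63251968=5889.36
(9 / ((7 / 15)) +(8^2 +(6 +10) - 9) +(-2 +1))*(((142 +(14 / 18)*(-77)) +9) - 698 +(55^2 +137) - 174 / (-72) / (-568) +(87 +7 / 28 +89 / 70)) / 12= 236498986375 / 12023424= 19669.85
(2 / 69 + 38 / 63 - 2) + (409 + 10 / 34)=407.93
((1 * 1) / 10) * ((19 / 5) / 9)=19 / 450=0.04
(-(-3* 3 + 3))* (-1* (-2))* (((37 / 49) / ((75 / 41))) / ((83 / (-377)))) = -2287636 / 101675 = -22.50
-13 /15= -0.87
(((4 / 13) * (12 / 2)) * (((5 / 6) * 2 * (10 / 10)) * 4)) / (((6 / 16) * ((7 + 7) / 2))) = 1280 / 273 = 4.69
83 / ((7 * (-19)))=-83 / 133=-0.62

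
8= 8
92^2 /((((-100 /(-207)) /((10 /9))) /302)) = 29395472 /5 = 5879094.40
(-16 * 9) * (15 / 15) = -144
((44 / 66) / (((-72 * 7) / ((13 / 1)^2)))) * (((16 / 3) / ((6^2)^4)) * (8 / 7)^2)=-169 / 182284263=-0.00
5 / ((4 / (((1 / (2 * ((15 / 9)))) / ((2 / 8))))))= 3 / 2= 1.50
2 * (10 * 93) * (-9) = -16740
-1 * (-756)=756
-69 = -69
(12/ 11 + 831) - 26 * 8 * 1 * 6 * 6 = -73215/ 11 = -6655.91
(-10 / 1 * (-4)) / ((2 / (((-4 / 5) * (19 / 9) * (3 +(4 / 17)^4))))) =-76248976 / 751689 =-101.44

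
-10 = -10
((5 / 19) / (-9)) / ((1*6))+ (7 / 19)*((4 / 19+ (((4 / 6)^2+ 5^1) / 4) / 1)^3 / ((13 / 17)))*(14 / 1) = 1034640696155 / 39521667744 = 26.18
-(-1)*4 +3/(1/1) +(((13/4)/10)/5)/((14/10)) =1973/280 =7.05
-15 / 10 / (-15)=1 / 10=0.10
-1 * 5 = -5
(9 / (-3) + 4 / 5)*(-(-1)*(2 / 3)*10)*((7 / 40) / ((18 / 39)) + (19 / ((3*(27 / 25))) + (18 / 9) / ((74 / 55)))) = -20386399 / 179820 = -113.37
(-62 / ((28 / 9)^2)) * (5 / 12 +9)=-94581 / 1568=-60.32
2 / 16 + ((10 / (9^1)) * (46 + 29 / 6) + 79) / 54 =15361 / 5832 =2.63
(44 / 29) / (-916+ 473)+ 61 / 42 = 781819 / 539574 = 1.45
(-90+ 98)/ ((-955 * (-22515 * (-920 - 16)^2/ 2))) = 1/ 1177353929700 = 0.00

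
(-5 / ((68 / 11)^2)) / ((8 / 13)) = -7865 / 36992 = -0.21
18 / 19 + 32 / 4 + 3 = 11.95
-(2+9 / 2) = -6.50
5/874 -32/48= -1733/2622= -0.66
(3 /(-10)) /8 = -3 /80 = -0.04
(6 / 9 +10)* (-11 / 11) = -32 / 3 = -10.67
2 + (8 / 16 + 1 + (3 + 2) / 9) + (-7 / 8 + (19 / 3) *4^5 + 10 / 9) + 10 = 51997 / 8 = 6499.62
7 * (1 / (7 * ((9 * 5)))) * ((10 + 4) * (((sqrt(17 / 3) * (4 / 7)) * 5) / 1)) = 2.12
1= 1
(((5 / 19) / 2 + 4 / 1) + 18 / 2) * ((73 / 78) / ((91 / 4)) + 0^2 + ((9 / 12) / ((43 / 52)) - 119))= -4494878228 / 2899533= -1550.21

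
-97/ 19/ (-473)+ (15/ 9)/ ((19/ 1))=2656/ 26961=0.10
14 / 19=0.74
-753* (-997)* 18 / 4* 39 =263510091 / 2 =131755045.50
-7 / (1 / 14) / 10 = -49 / 5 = -9.80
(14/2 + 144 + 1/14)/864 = 235/1344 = 0.17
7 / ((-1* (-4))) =1.75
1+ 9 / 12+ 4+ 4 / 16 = 6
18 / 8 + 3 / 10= 51 / 20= 2.55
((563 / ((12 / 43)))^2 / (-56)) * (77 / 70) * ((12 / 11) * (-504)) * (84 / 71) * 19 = 701532590157 / 710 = 988074070.64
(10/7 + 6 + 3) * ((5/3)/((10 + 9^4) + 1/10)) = 3650/1379931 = 0.00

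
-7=-7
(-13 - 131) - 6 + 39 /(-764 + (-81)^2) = -869511 /5797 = -149.99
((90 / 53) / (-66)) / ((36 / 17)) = -85 / 6996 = -0.01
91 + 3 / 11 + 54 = 1598 / 11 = 145.27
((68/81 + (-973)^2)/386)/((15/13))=996906521/468990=2125.65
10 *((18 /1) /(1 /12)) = 2160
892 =892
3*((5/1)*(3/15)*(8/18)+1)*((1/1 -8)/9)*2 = -182/27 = -6.74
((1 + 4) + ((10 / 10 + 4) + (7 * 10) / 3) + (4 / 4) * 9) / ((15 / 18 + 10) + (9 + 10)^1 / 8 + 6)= 1016 / 461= 2.20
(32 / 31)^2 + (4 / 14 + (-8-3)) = -64907 / 6727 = -9.65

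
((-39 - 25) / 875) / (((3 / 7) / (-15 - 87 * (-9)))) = -16384 / 125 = -131.07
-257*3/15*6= -1542/5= -308.40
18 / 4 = 9 / 2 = 4.50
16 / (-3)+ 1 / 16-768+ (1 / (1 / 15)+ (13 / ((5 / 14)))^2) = 680027 / 1200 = 566.69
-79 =-79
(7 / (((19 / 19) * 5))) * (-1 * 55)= -77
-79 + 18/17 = -1325/17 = -77.94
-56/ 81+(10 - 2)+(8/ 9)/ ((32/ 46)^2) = 23705/ 2592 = 9.15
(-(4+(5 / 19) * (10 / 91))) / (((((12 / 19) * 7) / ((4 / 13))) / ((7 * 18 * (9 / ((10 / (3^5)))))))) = -45703926 / 5915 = -7726.78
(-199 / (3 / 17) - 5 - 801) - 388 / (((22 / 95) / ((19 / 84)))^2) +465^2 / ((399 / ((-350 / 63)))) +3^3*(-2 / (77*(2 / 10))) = -86266887163 / 16221744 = -5317.98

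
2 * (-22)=-44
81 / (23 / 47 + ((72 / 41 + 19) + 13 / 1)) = 52029 / 21997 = 2.37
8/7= 1.14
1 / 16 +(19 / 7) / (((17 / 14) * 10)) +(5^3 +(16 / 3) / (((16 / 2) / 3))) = 173109 / 1360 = 127.29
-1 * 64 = -64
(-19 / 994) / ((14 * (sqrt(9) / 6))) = -19 / 6958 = -0.00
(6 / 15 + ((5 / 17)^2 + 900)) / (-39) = -1301203 / 56355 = -23.09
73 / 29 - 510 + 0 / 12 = -14717 / 29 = -507.48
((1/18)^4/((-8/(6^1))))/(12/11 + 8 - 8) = -11/1679616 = -0.00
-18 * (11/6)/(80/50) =-165/8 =-20.62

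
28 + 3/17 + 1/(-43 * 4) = 28.17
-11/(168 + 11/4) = -44/683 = -0.06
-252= -252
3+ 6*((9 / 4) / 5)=57 / 10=5.70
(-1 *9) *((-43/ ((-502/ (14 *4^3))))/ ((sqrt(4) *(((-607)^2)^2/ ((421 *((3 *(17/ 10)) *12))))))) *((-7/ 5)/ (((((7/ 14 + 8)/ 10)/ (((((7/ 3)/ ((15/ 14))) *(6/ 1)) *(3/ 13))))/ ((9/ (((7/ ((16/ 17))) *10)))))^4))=19445257595425034462035968/ 6239709497393081382506321921875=0.00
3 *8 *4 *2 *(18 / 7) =3456 / 7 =493.71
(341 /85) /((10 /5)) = 341 /170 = 2.01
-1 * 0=0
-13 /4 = -3.25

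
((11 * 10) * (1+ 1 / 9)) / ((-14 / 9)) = -78.57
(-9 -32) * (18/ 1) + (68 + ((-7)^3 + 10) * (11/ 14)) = -13043/ 14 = -931.64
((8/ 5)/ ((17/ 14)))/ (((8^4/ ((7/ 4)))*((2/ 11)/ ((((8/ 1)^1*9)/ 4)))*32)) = 4851/ 2785280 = 0.00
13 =13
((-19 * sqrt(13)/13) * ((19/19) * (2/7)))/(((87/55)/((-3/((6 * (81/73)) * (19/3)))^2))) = -293095 * sqrt(13)/219316734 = -0.00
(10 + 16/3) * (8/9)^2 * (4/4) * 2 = 5888/243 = 24.23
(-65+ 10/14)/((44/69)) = -15525/154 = -100.81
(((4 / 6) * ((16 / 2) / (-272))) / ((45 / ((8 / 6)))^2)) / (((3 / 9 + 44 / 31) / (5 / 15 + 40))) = -60016 / 151504425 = -0.00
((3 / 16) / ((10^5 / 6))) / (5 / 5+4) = 9 / 4000000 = 0.00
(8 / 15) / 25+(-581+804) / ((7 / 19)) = 1588931 / 2625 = 605.31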